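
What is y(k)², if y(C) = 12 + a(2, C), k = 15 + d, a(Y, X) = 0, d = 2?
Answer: 144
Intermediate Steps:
k = 17 (k = 15 + 2 = 17)
y(C) = 12 (y(C) = 12 + 0 = 12)
y(k)² = 12² = 144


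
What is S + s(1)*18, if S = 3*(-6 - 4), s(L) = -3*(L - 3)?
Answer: 78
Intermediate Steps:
s(L) = 9 - 3*L (s(L) = -3*(-3 + L) = 9 - 3*L)
S = -30 (S = 3*(-10) = -30)
S + s(1)*18 = -30 + (9 - 3*1)*18 = -30 + (9 - 3)*18 = -30 + 6*18 = -30 + 108 = 78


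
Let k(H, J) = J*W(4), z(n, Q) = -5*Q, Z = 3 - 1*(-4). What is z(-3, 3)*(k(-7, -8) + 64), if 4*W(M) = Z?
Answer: -750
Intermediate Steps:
Z = 7 (Z = 3 + 4 = 7)
W(M) = 7/4 (W(M) = (¼)*7 = 7/4)
k(H, J) = 7*J/4 (k(H, J) = J*(7/4) = 7*J/4)
z(-3, 3)*(k(-7, -8) + 64) = (-5*3)*((7/4)*(-8) + 64) = -15*(-14 + 64) = -15*50 = -750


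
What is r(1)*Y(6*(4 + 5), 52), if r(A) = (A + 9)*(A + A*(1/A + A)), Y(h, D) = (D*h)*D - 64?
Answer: 4378560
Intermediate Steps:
Y(h, D) = -64 + h*D² (Y(h, D) = h*D² - 64 = -64 + h*D²)
r(A) = (9 + A)*(A + A*(A + 1/A)) (r(A) = (9 + A)*(A + A*(1/A + A)) = (9 + A)*(A + A*(A + 1/A)))
r(1)*Y(6*(4 + 5), 52) = (9 + 1³ + 10*1 + 10*1²)*(-64 + (6*(4 + 5))*52²) = (9 + 1 + 10 + 10*1)*(-64 + (6*9)*2704) = (9 + 1 + 10 + 10)*(-64 + 54*2704) = 30*(-64 + 146016) = 30*145952 = 4378560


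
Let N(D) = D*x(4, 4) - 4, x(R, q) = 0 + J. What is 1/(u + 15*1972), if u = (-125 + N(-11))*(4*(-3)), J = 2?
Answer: 1/31392 ≈ 3.1855e-5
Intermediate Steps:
x(R, q) = 2 (x(R, q) = 0 + 2 = 2)
N(D) = -4 + 2*D (N(D) = D*2 - 4 = 2*D - 4 = -4 + 2*D)
u = 1812 (u = (-125 + (-4 + 2*(-11)))*(4*(-3)) = (-125 + (-4 - 22))*(-12) = (-125 - 26)*(-12) = -151*(-12) = 1812)
1/(u + 15*1972) = 1/(1812 + 15*1972) = 1/(1812 + 29580) = 1/31392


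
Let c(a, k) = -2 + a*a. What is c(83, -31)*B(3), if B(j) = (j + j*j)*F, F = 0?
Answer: 0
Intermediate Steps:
c(a, k) = -2 + a²
B(j) = 0 (B(j) = (j + j*j)*0 = (j + j²)*0 = 0)
c(83, -31)*B(3) = (-2 + 83²)*0 = (-2 + 6889)*0 = 6887*0 = 0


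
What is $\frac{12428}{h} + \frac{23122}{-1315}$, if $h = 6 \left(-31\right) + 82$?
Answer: $- \frac{360529}{2630} \approx -137.08$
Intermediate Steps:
$h = -104$ ($h = -186 + 82 = -104$)
$\frac{12428}{h} + \frac{23122}{-1315} = \frac{12428}{-104} + \frac{23122}{-1315} = 12428 \left(- \frac{1}{104}\right) + 23122 \left(- \frac{1}{1315}\right) = - \frac{239}{2} - \frac{23122}{1315} = - \frac{360529}{2630}$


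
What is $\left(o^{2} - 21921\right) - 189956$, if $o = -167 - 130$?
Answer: $-123668$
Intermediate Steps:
$o = -297$
$\left(o^{2} - 21921\right) - 189956 = \left(\left(-297\right)^{2} - 21921\right) - 189956 = \left(88209 - 21921\right) - 189956 = 66288 - 189956 = -123668$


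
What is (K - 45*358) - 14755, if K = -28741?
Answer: -59606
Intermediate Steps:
(K - 45*358) - 14755 = (-28741 - 45*358) - 14755 = (-28741 - 16110) - 14755 = -44851 - 14755 = -59606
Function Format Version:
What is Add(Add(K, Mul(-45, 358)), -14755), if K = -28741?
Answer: -59606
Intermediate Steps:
Add(Add(K, Mul(-45, 358)), -14755) = Add(Add(-28741, Mul(-45, 358)), -14755) = Add(Add(-28741, -16110), -14755) = Add(-44851, -14755) = -59606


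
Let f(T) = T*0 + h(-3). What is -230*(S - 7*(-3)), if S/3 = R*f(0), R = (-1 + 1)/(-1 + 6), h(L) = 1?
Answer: -4830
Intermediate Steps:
f(T) = 1 (f(T) = T*0 + 1 = 0 + 1 = 1)
R = 0 (R = 0/5 = 0*(1/5) = 0)
S = 0 (S = 3*(0*1) = 3*0 = 0)
-230*(S - 7*(-3)) = -230*(0 - 7*(-3)) = -230*(0 + 21) = -230*21 = -4830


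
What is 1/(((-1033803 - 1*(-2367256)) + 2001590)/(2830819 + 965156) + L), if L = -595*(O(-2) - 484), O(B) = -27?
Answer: 1265325/384716851306 ≈ 3.2890e-6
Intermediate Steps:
L = 304045 (L = -595*(-27 - 484) = -595*(-511) = 304045)
1/(((-1033803 - 1*(-2367256)) + 2001590)/(2830819 + 965156) + L) = 1/(((-1033803 - 1*(-2367256)) + 2001590)/(2830819 + 965156) + 304045) = 1/(((-1033803 + 2367256) + 2001590)/3795975 + 304045) = 1/((1333453 + 2001590)*(1/3795975) + 304045) = 1/(3335043*(1/3795975) + 304045) = 1/(1111681/1265325 + 304045) = 1/(384716851306/1265325) = 1265325/384716851306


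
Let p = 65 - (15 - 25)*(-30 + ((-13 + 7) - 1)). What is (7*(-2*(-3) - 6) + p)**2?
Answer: 93025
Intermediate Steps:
p = -305 (p = 65 - (-10)*(-30 + (-6 - 1)) = 65 - (-10)*(-30 - 7) = 65 - (-10)*(-37) = 65 - 1*370 = 65 - 370 = -305)
(7*(-2*(-3) - 6) + p)**2 = (7*(-2*(-3) - 6) - 305)**2 = (7*(6 - 6) - 305)**2 = (7*0 - 305)**2 = (0 - 305)**2 = (-305)**2 = 93025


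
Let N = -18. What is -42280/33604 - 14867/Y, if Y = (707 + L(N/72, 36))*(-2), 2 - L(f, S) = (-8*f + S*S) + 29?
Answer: -137962187/10383636 ≈ -13.286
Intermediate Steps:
L(f, S) = -27 - S² + 8*f (L(f, S) = 2 - ((-8*f + S*S) + 29) = 2 - ((-8*f + S²) + 29) = 2 - ((S² - 8*f) + 29) = 2 - (29 + S² - 8*f) = 2 + (-29 - S² + 8*f) = -27 - S² + 8*f)
Y = 1236 (Y = (707 + (-27 - 1*36² + 8*(-18/72)))*(-2) = (707 + (-27 - 1*1296 + 8*(-18*1/72)))*(-2) = (707 + (-27 - 1296 + 8*(-¼)))*(-2) = (707 + (-27 - 1296 - 2))*(-2) = (707 - 1325)*(-2) = -618*(-2) = 1236)
-42280/33604 - 14867/Y = -42280/33604 - 14867/1236 = -42280*1/33604 - 14867*1/1236 = -10570/8401 - 14867/1236 = -137962187/10383636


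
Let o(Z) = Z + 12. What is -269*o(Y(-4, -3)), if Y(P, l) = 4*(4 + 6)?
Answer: -13988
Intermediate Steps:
Y(P, l) = 40 (Y(P, l) = 4*10 = 40)
o(Z) = 12 + Z
-269*o(Y(-4, -3)) = -269*(12 + 40) = -269*52 = -13988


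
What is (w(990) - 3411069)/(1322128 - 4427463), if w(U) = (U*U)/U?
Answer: 3410079/3105335 ≈ 1.0981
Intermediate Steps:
w(U) = U (w(U) = U²/U = U)
(w(990) - 3411069)/(1322128 - 4427463) = (990 - 3411069)/(1322128 - 4427463) = -3410079/(-3105335) = -3410079*(-1/3105335) = 3410079/3105335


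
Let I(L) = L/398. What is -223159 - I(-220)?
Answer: -44408531/199 ≈ -2.2316e+5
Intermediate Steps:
I(L) = L/398 (I(L) = L*(1/398) = L/398)
-223159 - I(-220) = -223159 - (-220)/398 = -223159 - 1*(-110/199) = -223159 + 110/199 = -44408531/199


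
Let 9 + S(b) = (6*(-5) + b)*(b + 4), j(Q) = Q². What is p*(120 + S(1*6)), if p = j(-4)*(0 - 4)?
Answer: 8256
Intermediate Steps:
p = -64 (p = (-4)²*(0 - 4) = 16*(-4) = -64)
S(b) = -9 + (-30 + b)*(4 + b) (S(b) = -9 + (6*(-5) + b)*(b + 4) = -9 + (-30 + b)*(4 + b))
p*(120 + S(1*6)) = -64*(120 + (-129 + (1*6)² - 26*6)) = -64*(120 + (-129 + 6² - 26*6)) = -64*(120 + (-129 + 36 - 156)) = -64*(120 - 249) = -64*(-129) = 8256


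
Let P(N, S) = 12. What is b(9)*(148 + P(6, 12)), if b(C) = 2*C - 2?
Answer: 2560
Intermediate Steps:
b(C) = -2 + 2*C
b(9)*(148 + P(6, 12)) = (-2 + 2*9)*(148 + 12) = (-2 + 18)*160 = 16*160 = 2560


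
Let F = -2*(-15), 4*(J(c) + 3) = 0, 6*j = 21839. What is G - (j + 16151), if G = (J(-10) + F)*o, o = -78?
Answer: -131381/6 ≈ -21897.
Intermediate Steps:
j = 21839/6 (j = (⅙)*21839 = 21839/6 ≈ 3639.8)
J(c) = -3 (J(c) = -3 + (¼)*0 = -3 + 0 = -3)
F = 30
G = -2106 (G = (-3 + 30)*(-78) = 27*(-78) = -2106)
G - (j + 16151) = -2106 - (21839/6 + 16151) = -2106 - 1*118745/6 = -2106 - 118745/6 = -131381/6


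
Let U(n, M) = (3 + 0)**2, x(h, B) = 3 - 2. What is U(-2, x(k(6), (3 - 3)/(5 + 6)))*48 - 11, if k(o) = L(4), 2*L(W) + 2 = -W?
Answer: 421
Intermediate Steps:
L(W) = -1 - W/2 (L(W) = -1 + (-W)/2 = -1 - W/2)
k(o) = -3 (k(o) = -1 - 1/2*4 = -1 - 2 = -3)
x(h, B) = 1
U(n, M) = 9 (U(n, M) = 3**2 = 9)
U(-2, x(k(6), (3 - 3)/(5 + 6)))*48 - 11 = 9*48 - 11 = 432 - 11 = 421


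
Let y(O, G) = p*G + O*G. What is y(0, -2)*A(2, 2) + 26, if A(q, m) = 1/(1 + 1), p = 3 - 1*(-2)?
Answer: 21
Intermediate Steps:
p = 5 (p = 3 + 2 = 5)
y(O, G) = 5*G + G*O (y(O, G) = 5*G + O*G = 5*G + G*O)
A(q, m) = ½ (A(q, m) = 1/2 = ½)
y(0, -2)*A(2, 2) + 26 = -2*(5 + 0)*(½) + 26 = -2*5*(½) + 26 = -10*½ + 26 = -5 + 26 = 21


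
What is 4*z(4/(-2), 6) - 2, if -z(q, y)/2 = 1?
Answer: -10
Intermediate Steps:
z(q, y) = -2 (z(q, y) = -2*1 = -2)
4*z(4/(-2), 6) - 2 = 4*(-2) - 2 = -8 - 2 = -10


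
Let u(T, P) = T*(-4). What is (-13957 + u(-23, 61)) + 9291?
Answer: -4574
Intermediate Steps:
u(T, P) = -4*T
(-13957 + u(-23, 61)) + 9291 = (-13957 - 4*(-23)) + 9291 = (-13957 + 92) + 9291 = -13865 + 9291 = -4574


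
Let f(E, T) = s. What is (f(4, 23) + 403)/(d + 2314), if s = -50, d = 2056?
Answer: 353/4370 ≈ 0.080778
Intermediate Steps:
f(E, T) = -50
(f(4, 23) + 403)/(d + 2314) = (-50 + 403)/(2056 + 2314) = 353/4370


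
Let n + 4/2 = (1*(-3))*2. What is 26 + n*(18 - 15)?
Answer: 2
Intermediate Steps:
n = -8 (n = -2 + (1*(-3))*2 = -2 - 3*2 = -2 - 6 = -8)
26 + n*(18 - 15) = 26 - 8*(18 - 15) = 26 - 8*3 = 26 - 24 = 2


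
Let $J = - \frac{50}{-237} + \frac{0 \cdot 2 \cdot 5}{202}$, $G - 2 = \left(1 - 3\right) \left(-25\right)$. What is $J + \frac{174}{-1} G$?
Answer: $- \frac{2144326}{237} \approx -9047.8$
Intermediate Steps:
$G = 52$ ($G = 2 + \left(1 - 3\right) \left(-25\right) = 2 - -50 = 2 + 50 = 52$)
$J = \frac{50}{237}$ ($J = \left(-50\right) \left(- \frac{1}{237}\right) + 0 \cdot 5 \cdot \frac{1}{202} = \frac{50}{237} + 0 \cdot \frac{1}{202} = \frac{50}{237} + 0 = \frac{50}{237} \approx 0.21097$)
$J + \frac{174}{-1} G = \frac{50}{237} + \frac{174}{-1} \cdot 52 = \frac{50}{237} + 174 \left(-1\right) 52 = \frac{50}{237} - 9048 = - \frac{2144326}{237}$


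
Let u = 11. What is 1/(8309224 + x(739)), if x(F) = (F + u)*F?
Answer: 1/8863474 ≈ 1.1282e-7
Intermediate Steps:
x(F) = F*(11 + F) (x(F) = (F + 11)*F = (11 + F)*F = F*(11 + F))
1/(8309224 + x(739)) = 1/(8309224 + 739*(11 + 739)) = 1/(8309224 + 739*750) = 1/(8309224 + 554250) = 1/8863474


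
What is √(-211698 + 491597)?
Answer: √279899 ≈ 529.05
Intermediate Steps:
√(-211698 + 491597) = √279899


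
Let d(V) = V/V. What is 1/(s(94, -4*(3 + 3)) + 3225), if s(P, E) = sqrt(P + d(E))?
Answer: 645/2080106 - sqrt(95)/10400530 ≈ 0.00030914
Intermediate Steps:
d(V) = 1
s(P, E) = sqrt(1 + P) (s(P, E) = sqrt(P + 1) = sqrt(1 + P))
1/(s(94, -4*(3 + 3)) + 3225) = 1/(sqrt(1 + 94) + 3225) = 1/(sqrt(95) + 3225) = 1/(3225 + sqrt(95))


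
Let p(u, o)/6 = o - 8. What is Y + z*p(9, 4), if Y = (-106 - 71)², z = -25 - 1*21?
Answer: 32433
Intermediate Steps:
z = -46 (z = -25 - 21 = -46)
p(u, o) = -48 + 6*o (p(u, o) = 6*(o - 8) = 6*(-8 + o) = -48 + 6*o)
Y = 31329 (Y = (-177)² = 31329)
Y + z*p(9, 4) = 31329 - 46*(-48 + 6*4) = 31329 - 46*(-48 + 24) = 31329 - 46*(-24) = 31329 + 1104 = 32433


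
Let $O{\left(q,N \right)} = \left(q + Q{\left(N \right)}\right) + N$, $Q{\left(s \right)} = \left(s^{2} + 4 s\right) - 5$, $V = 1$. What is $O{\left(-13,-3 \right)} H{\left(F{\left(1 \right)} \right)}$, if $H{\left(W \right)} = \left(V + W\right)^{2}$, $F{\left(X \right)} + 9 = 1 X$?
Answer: $-1176$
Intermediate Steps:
$F{\left(X \right)} = -9 + X$ ($F{\left(X \right)} = -9 + 1 X = -9 + X$)
$Q{\left(s \right)} = -5 + s^{2} + 4 s$
$O{\left(q,N \right)} = -5 + q + N^{2} + 5 N$ ($O{\left(q,N \right)} = \left(q + \left(-5 + N^{2} + 4 N\right)\right) + N = \left(-5 + q + N^{2} + 4 N\right) + N = -5 + q + N^{2} + 5 N$)
$H{\left(W \right)} = \left(1 + W\right)^{2}$
$O{\left(-13,-3 \right)} H{\left(F{\left(1 \right)} \right)} = \left(-5 - 13 + \left(-3\right)^{2} + 5 \left(-3\right)\right) \left(1 + \left(-9 + 1\right)\right)^{2} = \left(-5 - 13 + 9 - 15\right) \left(1 - 8\right)^{2} = - 24 \left(-7\right)^{2} = \left(-24\right) 49 = -1176$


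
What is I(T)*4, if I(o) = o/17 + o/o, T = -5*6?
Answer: -52/17 ≈ -3.0588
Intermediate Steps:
T = -30
I(o) = 1 + o/17 (I(o) = o*(1/17) + 1 = o/17 + 1 = 1 + o/17)
I(T)*4 = (1 + (1/17)*(-30))*4 = (1 - 30/17)*4 = -13/17*4 = -52/17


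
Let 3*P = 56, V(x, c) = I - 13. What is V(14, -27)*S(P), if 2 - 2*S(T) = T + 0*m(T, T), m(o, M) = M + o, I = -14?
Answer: 225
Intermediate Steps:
V(x, c) = -27 (V(x, c) = -14 - 13 = -27)
P = 56/3 (P = (1/3)*56 = 56/3 ≈ 18.667)
S(T) = 1 - T/2 (S(T) = 1 - (T + 0*(T + T))/2 = 1 - (T + 0*(2*T))/2 = 1 - (T + 0)/2 = 1 - T/2)
V(14, -27)*S(P) = -27*(1 - 1/2*56/3) = -27*(1 - 28/3) = -27*(-25/3) = 225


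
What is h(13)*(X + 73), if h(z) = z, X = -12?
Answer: 793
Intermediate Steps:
h(13)*(X + 73) = 13*(-12 + 73) = 13*61 = 793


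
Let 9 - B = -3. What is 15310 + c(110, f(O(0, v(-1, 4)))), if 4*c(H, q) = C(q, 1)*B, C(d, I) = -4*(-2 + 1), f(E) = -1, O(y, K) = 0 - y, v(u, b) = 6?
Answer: 15322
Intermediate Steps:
O(y, K) = -y
B = 12 (B = 9 - 1*(-3) = 9 + 3 = 12)
C(d, I) = 4 (C(d, I) = -4*(-1) = 4)
c(H, q) = 12 (c(H, q) = (4*12)/4 = (¼)*48 = 12)
15310 + c(110, f(O(0, v(-1, 4)))) = 15310 + 12 = 15322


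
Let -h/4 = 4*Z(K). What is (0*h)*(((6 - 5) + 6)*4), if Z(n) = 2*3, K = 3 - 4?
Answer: 0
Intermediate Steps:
K = -1
Z(n) = 6
h = -96 (h = -16*6 = -4*24 = -96)
(0*h)*(((6 - 5) + 6)*4) = (0*(-96))*(((6 - 5) + 6)*4) = 0*((1 + 6)*4) = 0*(7*4) = 0*28 = 0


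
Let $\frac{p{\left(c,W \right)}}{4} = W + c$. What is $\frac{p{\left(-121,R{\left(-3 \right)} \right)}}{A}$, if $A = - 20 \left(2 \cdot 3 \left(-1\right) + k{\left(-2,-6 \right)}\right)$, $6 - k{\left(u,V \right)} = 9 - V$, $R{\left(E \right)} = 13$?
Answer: $- \frac{36}{25} \approx -1.44$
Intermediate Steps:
$p{\left(c,W \right)} = 4 W + 4 c$ ($p{\left(c,W \right)} = 4 \left(W + c\right) = 4 W + 4 c$)
$k{\left(u,V \right)} = -3 + V$ ($k{\left(u,V \right)} = 6 - \left(9 - V\right) = 6 + \left(-9 + V\right) = -3 + V$)
$A = 300$ ($A = - 20 \left(2 \cdot 3 \left(-1\right) - 9\right) = - 20 \left(6 \left(-1\right) - 9\right) = - 20 \left(-6 - 9\right) = \left(-20\right) \left(-15\right) = 300$)
$\frac{p{\left(-121,R{\left(-3 \right)} \right)}}{A} = \frac{4 \cdot 13 + 4 \left(-121\right)}{300} = \left(52 - 484\right) \frac{1}{300} = \left(-432\right) \frac{1}{300} = - \frac{36}{25}$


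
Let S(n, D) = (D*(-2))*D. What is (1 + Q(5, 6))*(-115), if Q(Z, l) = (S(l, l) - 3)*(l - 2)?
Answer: 34385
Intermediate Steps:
S(n, D) = -2*D**2 (S(n, D) = (-2*D)*D = -2*D**2)
Q(Z, l) = (-3 - 2*l**2)*(-2 + l) (Q(Z, l) = (-2*l**2 - 3)*(l - 2) = (-3 - 2*l**2)*(-2 + l))
(1 + Q(5, 6))*(-115) = (1 + (6 - 3*6 - 2*6**3 + 4*6**2))*(-115) = (1 + (6 - 18 - 2*216 + 4*36))*(-115) = (1 + (6 - 18 - 432 + 144))*(-115) = (1 - 300)*(-115) = -299*(-115) = 34385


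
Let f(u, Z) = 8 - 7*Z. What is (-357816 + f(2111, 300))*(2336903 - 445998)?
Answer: -680551836740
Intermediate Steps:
(-357816 + f(2111, 300))*(2336903 - 445998) = (-357816 + (8 - 7*300))*(2336903 - 445998) = (-357816 + (8 - 2100))*1890905 = (-357816 - 2092)*1890905 = -359908*1890905 = -680551836740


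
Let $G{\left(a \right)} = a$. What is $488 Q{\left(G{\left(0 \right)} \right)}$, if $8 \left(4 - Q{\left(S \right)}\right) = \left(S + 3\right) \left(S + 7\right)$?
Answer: $671$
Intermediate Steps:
$Q{\left(S \right)} = 4 - \frac{\left(3 + S\right) \left(7 + S\right)}{8}$ ($Q{\left(S \right)} = 4 - \frac{\left(S + 3\right) \left(S + 7\right)}{8} = 4 - \frac{\left(3 + S\right) \left(7 + S\right)}{8}$)
$488 Q{\left(G{\left(0 \right)} \right)} = 488 \left(\frac{11}{8} - 0 - \frac{0^{2}}{8}\right) = 488 \left(\frac{11}{8} + 0 - 0\right) = 488 \left(\frac{11}{8} + 0 + 0\right) = 488 \cdot \frac{11}{8} = 671$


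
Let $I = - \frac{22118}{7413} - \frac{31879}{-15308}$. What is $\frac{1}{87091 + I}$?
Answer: $\frac{113478204}{9882828001247} \approx 1.1482 \cdot 10^{-5}$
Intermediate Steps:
$I = - \frac{102263317}{113478204}$ ($I = \left(-22118\right) \frac{1}{7413} - - \frac{31879}{15308} = - \frac{22118}{7413} + \frac{31879}{15308} = - \frac{102263317}{113478204} \approx -0.90117$)
$\frac{1}{87091 + I} = \frac{1}{87091 - \frac{102263317}{113478204}} = \frac{1}{\frac{9882828001247}{113478204}} = \frac{113478204}{9882828001247}$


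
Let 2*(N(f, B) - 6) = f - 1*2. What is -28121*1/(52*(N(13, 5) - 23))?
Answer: 28121/598 ≈ 47.025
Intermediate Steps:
N(f, B) = 5 + f/2 (N(f, B) = 6 + (f - 1*2)/2 = 6 + (f - 2)/2 = 6 + (-2 + f)/2 = 6 + (-1 + f/2) = 5 + f/2)
-28121*1/(52*(N(13, 5) - 23)) = -28121*1/(52*((5 + (1/2)*13) - 23)) = -28121*1/(52*((5 + 13/2) - 23)) = -28121*1/(52*(23/2 - 23)) = -28121/(52*(-23/2)) = -28121/(-598) = -28121*(-1/598) = 28121/598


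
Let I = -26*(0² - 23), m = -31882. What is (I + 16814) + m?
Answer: -14470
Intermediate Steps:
I = 598 (I = -26*(0 - 23) = -26*(-23) = 598)
(I + 16814) + m = (598 + 16814) - 31882 = 17412 - 31882 = -14470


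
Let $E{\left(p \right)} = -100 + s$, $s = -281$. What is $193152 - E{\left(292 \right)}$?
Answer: $193533$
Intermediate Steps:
$E{\left(p \right)} = -381$ ($E{\left(p \right)} = -100 - 281 = -381$)
$193152 - E{\left(292 \right)} = 193152 - -381 = 193152 + 381 = 193533$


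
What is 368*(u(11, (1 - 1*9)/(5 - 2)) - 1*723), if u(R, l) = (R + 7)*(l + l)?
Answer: -301392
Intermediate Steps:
u(R, l) = 2*l*(7 + R) (u(R, l) = (7 + R)*(2*l) = 2*l*(7 + R))
368*(u(11, (1 - 1*9)/(5 - 2)) - 1*723) = 368*(2*((1 - 1*9)/(5 - 2))*(7 + 11) - 1*723) = 368*(2*((1 - 9)/3)*18 - 723) = 368*(2*(-8*⅓)*18 - 723) = 368*(2*(-8/3)*18 - 723) = 368*(-96 - 723) = 368*(-819) = -301392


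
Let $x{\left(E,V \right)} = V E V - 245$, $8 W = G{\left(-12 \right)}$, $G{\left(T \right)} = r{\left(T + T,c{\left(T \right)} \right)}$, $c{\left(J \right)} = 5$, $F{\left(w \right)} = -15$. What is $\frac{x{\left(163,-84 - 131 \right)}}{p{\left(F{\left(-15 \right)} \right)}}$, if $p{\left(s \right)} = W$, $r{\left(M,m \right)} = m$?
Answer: $12055088$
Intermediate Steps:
$G{\left(T \right)} = 5$
$W = \frac{5}{8}$ ($W = \frac{1}{8} \cdot 5 = \frac{5}{8} \approx 0.625$)
$x{\left(E,V \right)} = -245 + E V^{2}$ ($x{\left(E,V \right)} = E V V - 245 = E V^{2} - 245 = -245 + E V^{2}$)
$p{\left(s \right)} = \frac{5}{8}$
$\frac{x{\left(163,-84 - 131 \right)}}{p{\left(F{\left(-15 \right)} \right)}} = \frac{-245 + 163 \left(-84 - 131\right)^{2}}{\frac{5}{8}} = \left(-245 + 163 \left(-215\right)^{2}\right) \frac{8}{5} = \left(-245 + 163 \cdot 46225\right) \frac{8}{5} = \left(-245 + 7534675\right) \frac{8}{5} = 7534430 \cdot \frac{8}{5} = 12055088$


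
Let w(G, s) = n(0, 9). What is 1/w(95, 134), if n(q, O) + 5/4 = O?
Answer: 4/31 ≈ 0.12903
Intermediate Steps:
n(q, O) = -5/4 + O
w(G, s) = 31/4 (w(G, s) = -5/4 + 9 = 31/4)
1/w(95, 134) = 1/(31/4) = 4/31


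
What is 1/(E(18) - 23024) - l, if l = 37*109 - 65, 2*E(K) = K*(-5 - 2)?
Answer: -91609217/23087 ≈ -3968.0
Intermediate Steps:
E(K) = -7*K/2 (E(K) = (K*(-5 - 2))/2 = (K*(-7))/2 = (-7*K)/2 = -7*K/2)
l = 3968 (l = 4033 - 65 = 3968)
1/(E(18) - 23024) - l = 1/(-7/2*18 - 23024) - 1*3968 = 1/(-63 - 23024) - 3968 = 1/(-23087) - 3968 = -1/23087 - 3968 = -91609217/23087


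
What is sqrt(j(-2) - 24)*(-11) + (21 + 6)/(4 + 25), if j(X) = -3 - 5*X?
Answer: 27/29 - 11*I*sqrt(17) ≈ 0.93103 - 45.354*I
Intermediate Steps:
sqrt(j(-2) - 24)*(-11) + (21 + 6)/(4 + 25) = sqrt((-3 - 5*(-2)) - 24)*(-11) + (21 + 6)/(4 + 25) = sqrt((-3 + 10) - 24)*(-11) + 27/29 = sqrt(7 - 24)*(-11) + 27*(1/29) = sqrt(-17)*(-11) + 27/29 = (I*sqrt(17))*(-11) + 27/29 = -11*I*sqrt(17) + 27/29 = 27/29 - 11*I*sqrt(17)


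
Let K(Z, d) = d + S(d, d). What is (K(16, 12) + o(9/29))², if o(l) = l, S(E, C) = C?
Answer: 497025/841 ≈ 590.99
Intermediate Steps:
K(Z, d) = 2*d (K(Z, d) = d + d = 2*d)
(K(16, 12) + o(9/29))² = (2*12 + 9/29)² = (24 + 9*(1/29))² = (24 + 9/29)² = (705/29)² = 497025/841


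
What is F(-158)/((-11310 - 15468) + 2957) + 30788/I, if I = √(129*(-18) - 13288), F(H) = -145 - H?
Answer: -13/23821 - 15394*I*√15610/7805 ≈ -0.00054574 - 246.42*I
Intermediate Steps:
I = I*√15610 (I = √(-2322 - 13288) = √(-15610) = I*√15610 ≈ 124.94*I)
F(-158)/((-11310 - 15468) + 2957) + 30788/I = (-145 - 1*(-158))/((-11310 - 15468) + 2957) + 30788/((I*√15610)) = (-145 + 158)/(-26778 + 2957) + 30788*(-I*√15610/15610) = 13/(-23821) - 15394*I*√15610/7805 = 13*(-1/23821) - 15394*I*√15610/7805 = -13/23821 - 15394*I*√15610/7805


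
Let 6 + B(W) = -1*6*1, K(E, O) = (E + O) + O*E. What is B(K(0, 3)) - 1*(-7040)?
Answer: 7028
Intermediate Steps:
K(E, O) = E + O + E*O (K(E, O) = (E + O) + E*O = E + O + E*O)
B(W) = -12 (B(W) = -6 - 1*6*1 = -6 - 6*1 = -6 - 6 = -12)
B(K(0, 3)) - 1*(-7040) = -12 - 1*(-7040) = -12 + 7040 = 7028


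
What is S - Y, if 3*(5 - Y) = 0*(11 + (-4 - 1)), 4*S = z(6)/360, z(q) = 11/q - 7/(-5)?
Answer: -215903/43200 ≈ -4.9978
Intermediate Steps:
z(q) = 7/5 + 11/q (z(q) = 11/q - 7*(-1/5) = 11/q + 7/5 = 7/5 + 11/q)
S = 97/43200 (S = ((7/5 + 11/6)/360)/4 = ((7/5 + 11*(1/6))*(1/360))/4 = ((7/5 + 11/6)*(1/360))/4 = ((97/30)*(1/360))/4 = (1/4)*(97/10800) = 97/43200 ≈ 0.0022454)
Y = 5 (Y = 5 - 0*(11 + (-4 - 1)) = 5 - 0*(11 - 5) = 5 - 0*6 = 5 - 1/3*0 = 5 + 0 = 5)
S - Y = 97/43200 - 1*5 = 97/43200 - 5 = -215903/43200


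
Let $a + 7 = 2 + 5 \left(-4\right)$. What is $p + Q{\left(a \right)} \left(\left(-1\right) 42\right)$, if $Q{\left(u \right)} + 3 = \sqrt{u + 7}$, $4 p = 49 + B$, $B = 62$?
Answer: $\frac{615}{4} - 126 i \sqrt{2} \approx 153.75 - 178.19 i$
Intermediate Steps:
$a = -25$ ($a = -7 + \left(2 + 5 \left(-4\right)\right) = -7 + \left(2 - 20\right) = -7 - 18 = -25$)
$p = \frac{111}{4}$ ($p = \frac{49 + 62}{4} = \frac{1}{4} \cdot 111 = \frac{111}{4} \approx 27.75$)
$Q{\left(u \right)} = -3 + \sqrt{7 + u}$ ($Q{\left(u \right)} = -3 + \sqrt{u + 7} = -3 + \sqrt{7 + u}$)
$p + Q{\left(a \right)} \left(\left(-1\right) 42\right) = \frac{111}{4} + \left(-3 + \sqrt{7 - 25}\right) \left(\left(-1\right) 42\right) = \frac{111}{4} + \left(-3 + \sqrt{-18}\right) \left(-42\right) = \frac{111}{4} + \left(-3 + 3 i \sqrt{2}\right) \left(-42\right) = \frac{111}{4} + \left(126 - 126 i \sqrt{2}\right) = \frac{615}{4} - 126 i \sqrt{2}$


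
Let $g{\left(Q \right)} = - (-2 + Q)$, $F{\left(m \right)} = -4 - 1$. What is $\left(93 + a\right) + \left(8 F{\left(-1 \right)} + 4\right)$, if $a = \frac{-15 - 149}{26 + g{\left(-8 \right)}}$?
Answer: $\frac{472}{9} \approx 52.444$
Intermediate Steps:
$F{\left(m \right)} = -5$ ($F{\left(m \right)} = -4 - 1 = -5$)
$g{\left(Q \right)} = 2 - Q$
$a = - \frac{41}{9}$ ($a = \frac{-15 - 149}{26 + \left(2 - -8\right)} = - \frac{164}{26 + \left(2 + 8\right)} = - \frac{164}{26 + 10} = - \frac{164}{36} = \left(-164\right) \frac{1}{36} = - \frac{41}{9} \approx -4.5556$)
$\left(93 + a\right) + \left(8 F{\left(-1 \right)} + 4\right) = \left(93 - \frac{41}{9}\right) + \left(8 \left(-5\right) + 4\right) = \frac{796}{9} + \left(-40 + 4\right) = \frac{796}{9} - 36 = \frac{472}{9}$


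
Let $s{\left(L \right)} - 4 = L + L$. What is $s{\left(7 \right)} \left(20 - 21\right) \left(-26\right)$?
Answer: $468$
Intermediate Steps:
$s{\left(L \right)} = 4 + 2 L$ ($s{\left(L \right)} = 4 + \left(L + L\right) = 4 + 2 L$)
$s{\left(7 \right)} \left(20 - 21\right) \left(-26\right) = \left(4 + 2 \cdot 7\right) \left(20 - 21\right) \left(-26\right) = \left(4 + 14\right) \left(20 - 21\right) \left(-26\right) = 18 \left(-1\right) \left(-26\right) = \left(-18\right) \left(-26\right) = 468$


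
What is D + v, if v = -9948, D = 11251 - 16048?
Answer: -14745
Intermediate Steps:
D = -4797
D + v = -4797 - 9948 = -14745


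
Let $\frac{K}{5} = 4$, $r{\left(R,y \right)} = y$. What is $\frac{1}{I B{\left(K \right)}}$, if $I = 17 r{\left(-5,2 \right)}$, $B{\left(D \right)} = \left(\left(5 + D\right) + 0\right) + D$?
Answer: $\frac{1}{1530} \approx 0.00065359$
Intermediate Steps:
$K = 20$ ($K = 5 \cdot 4 = 20$)
$B{\left(D \right)} = 5 + 2 D$ ($B{\left(D \right)} = \left(5 + D\right) + D = 5 + 2 D$)
$I = 34$ ($I = 17 \cdot 2 = 34$)
$\frac{1}{I B{\left(K \right)}} = \frac{1}{34 \left(5 + 2 \cdot 20\right)} = \frac{1}{34 \left(5 + 40\right)} = \frac{1}{34 \cdot 45} = \frac{1}{1530}$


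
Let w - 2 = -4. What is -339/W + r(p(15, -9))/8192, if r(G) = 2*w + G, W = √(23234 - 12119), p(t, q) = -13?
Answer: -17/8192 - 113*√1235/1235 ≈ -3.2175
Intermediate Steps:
w = -2 (w = 2 - 4 = -2)
W = 3*√1235 (W = √11115 = 3*√1235 ≈ 105.43)
r(G) = -4 + G (r(G) = 2*(-2) + G = -4 + G)
-339/W + r(p(15, -9))/8192 = -339*√1235/3705 + (-4 - 13)/8192 = -113*√1235/1235 - 17*1/8192 = -113*√1235/1235 - 17/8192 = -17/8192 - 113*√1235/1235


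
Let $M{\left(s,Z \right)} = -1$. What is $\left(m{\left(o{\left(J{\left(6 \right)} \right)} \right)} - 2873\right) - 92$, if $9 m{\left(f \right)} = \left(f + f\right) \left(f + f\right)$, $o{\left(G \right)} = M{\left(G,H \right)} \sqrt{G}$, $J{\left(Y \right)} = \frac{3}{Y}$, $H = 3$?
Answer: $- \frac{26683}{9} \approx -2964.8$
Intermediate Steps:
$o{\left(G \right)} = - \sqrt{G}$
$m{\left(f \right)} = \frac{4 f^{2}}{9}$ ($m{\left(f \right)} = \frac{\left(f + f\right) \left(f + f\right)}{9} = \frac{2 f 2 f}{9} = \frac{4 f^{2}}{9}$)
$\left(m{\left(o{\left(J{\left(6 \right)} \right)} \right)} - 2873\right) - 92 = \left(\frac{4 \left(- \sqrt{\frac{3}{6}}\right)^{2}}{9} - 2873\right) - 92 = \left(\frac{4 \left(- \sqrt{3 \cdot \frac{1}{6}}\right)^{2}}{9} - 2873\right) - 92 = \left(\frac{4 \left(- \frac{1}{\sqrt{2}}\right)^{2}}{9} - 2873\right) - 92 = \left(\frac{4 \left(- \frac{\sqrt{2}}{2}\right)^{2}}{9} - 2873\right) - 92 = \left(\frac{4}{9} \cdot \frac{1}{2} - 2873\right) - 92 = \left(\frac{2}{9} - 2873\right) - 92 = - \frac{25855}{9} - 92 = - \frac{26683}{9}$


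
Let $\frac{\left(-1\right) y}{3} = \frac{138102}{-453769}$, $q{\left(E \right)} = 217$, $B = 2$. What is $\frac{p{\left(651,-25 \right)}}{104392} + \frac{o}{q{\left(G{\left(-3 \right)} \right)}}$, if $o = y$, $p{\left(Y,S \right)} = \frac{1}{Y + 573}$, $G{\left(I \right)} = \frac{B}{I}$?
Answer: $\frac{52938382377121}{12581812034616384} \approx 0.0042075$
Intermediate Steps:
$G{\left(I \right)} = \frac{2}{I}$
$p{\left(Y,S \right)} = \frac{1}{573 + Y}$
$y = \frac{414306}{453769}$ ($y = - 3 \frac{138102}{-453769} = - 3 \cdot 138102 \left(- \frac{1}{453769}\right) = \left(-3\right) \left(- \frac{138102}{453769}\right) = \frac{414306}{453769} \approx 0.91303$)
$o = \frac{414306}{453769} \approx 0.91303$
$\frac{p{\left(651,-25 \right)}}{104392} + \frac{o}{q{\left(G{\left(-3 \right)} \right)}} = \frac{1}{\left(573 + 651\right) 104392} + \frac{414306}{453769 \cdot 217} = \frac{1}{1224} \cdot \frac{1}{104392} + \frac{414306}{453769} \cdot \frac{1}{217} = \frac{1}{1224} \cdot \frac{1}{104392} + \frac{414306}{98467873} = \frac{1}{127775808} + \frac{414306}{98467873} = \frac{52938382377121}{12581812034616384}$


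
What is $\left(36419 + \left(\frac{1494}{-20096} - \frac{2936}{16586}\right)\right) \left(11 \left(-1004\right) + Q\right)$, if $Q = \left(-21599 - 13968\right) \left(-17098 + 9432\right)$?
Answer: $\frac{413699288187956874509}{41664032} \approx 9.9294 \cdot 10^{12}$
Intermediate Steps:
$Q = 272656622$ ($Q = \left(-35567\right) \left(-7666\right) = 272656622$)
$\left(36419 + \left(\frac{1494}{-20096} - \frac{2936}{16586}\right)\right) \left(11 \left(-1004\right) + Q\right) = \left(36419 + \left(\frac{1494}{-20096} - \frac{2936}{16586}\right)\right) \left(11 \left(-1004\right) + 272656622\right) = \left(36419 + \left(1494 \left(- \frac{1}{20096}\right) - \frac{1468}{8293}\right)\right) \left(-11044 + 272656622\right) = \left(36419 - \frac{20945335}{83328064}\right) 272645578 = \frac{3034703817481}{83328064} \cdot 272645578 = \frac{413699288187956874509}{41664032}$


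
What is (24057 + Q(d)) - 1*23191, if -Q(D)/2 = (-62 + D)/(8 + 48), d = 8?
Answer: 12151/14 ≈ 867.93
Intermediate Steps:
Q(D) = 31/14 - D/28 (Q(D) = -2*(-62 + D)/(8 + 48) = -2*(-62 + D)/56 = -2*(-31/28 + D/56) = 31/14 - D/28)
(24057 + Q(d)) - 1*23191 = (24057 + (31/14 - 1/28*8)) - 1*23191 = (24057 + (31/14 - 2/7)) - 23191 = (24057 + 27/14) - 23191 = 336825/14 - 23191 = 12151/14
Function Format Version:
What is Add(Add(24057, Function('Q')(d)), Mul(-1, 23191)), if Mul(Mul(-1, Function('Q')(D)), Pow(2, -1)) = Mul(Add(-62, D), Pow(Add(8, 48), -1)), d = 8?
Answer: Rational(12151, 14) ≈ 867.93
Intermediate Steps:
Function('Q')(D) = Add(Rational(31, 14), Mul(Rational(-1, 28), D)) (Function('Q')(D) = Mul(-2, Mul(Add(-62, D), Pow(Add(8, 48), -1))) = Mul(-2, Mul(Add(-62, D), Pow(56, -1))) = Mul(-2, Mul(Add(-62, D), Rational(1, 56))) = Mul(-2, Add(Rational(-31, 28), Mul(Rational(1, 56), D))) = Add(Rational(31, 14), Mul(Rational(-1, 28), D)))
Add(Add(24057, Function('Q')(d)), Mul(-1, 23191)) = Add(Add(24057, Add(Rational(31, 14), Mul(Rational(-1, 28), 8))), Mul(-1, 23191)) = Add(Add(24057, Add(Rational(31, 14), Rational(-2, 7))), -23191) = Add(Add(24057, Rational(27, 14)), -23191) = Add(Rational(336825, 14), -23191) = Rational(12151, 14)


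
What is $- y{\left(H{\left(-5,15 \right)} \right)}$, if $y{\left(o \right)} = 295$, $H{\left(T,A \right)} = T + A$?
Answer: $-295$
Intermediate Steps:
$H{\left(T,A \right)} = A + T$
$- y{\left(H{\left(-5,15 \right)} \right)} = \left(-1\right) 295 = -295$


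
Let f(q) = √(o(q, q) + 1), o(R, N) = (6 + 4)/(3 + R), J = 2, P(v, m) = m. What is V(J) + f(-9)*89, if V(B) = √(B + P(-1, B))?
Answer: 2 + 89*I*√6/3 ≈ 2.0 + 72.668*I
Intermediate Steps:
o(R, N) = 10/(3 + R)
V(B) = √2*√B (V(B) = √(B + B) = √(2*B) = √2*√B)
f(q) = √(1 + 10/(3 + q)) (f(q) = √(10/(3 + q) + 1) = √(1 + 10/(3 + q)))
V(J) + f(-9)*89 = √2*√2 + √((13 - 9)/(3 - 9))*89 = 2 + √(4/(-6))*89 = 2 + √(-⅙*4)*89 = 2 + √(-⅔)*89 = 2 + (I*√6/3)*89 = 2 + 89*I*√6/3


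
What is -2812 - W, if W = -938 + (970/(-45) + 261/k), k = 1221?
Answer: -6786287/3663 ≈ -1852.7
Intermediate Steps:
W = -3514069/3663 (W = -938 + (970/(-45) + 261/1221) = -938 + (970*(-1/45) + 261*(1/1221)) = -938 + (-194/9 + 87/407) = -938 - 78175/3663 = -3514069/3663 ≈ -959.34)
-2812 - W = -2812 - 1*(-3514069/3663) = -2812 + 3514069/3663 = -6786287/3663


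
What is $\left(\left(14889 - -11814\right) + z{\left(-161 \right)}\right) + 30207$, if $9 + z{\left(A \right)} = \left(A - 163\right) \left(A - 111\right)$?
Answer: $145029$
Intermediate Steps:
$z{\left(A \right)} = -9 + \left(-163 + A\right) \left(-111 + A\right)$ ($z{\left(A \right)} = -9 + \left(A - 163\right) \left(A - 111\right) = -9 + \left(-163 + A\right) \left(-111 + A\right)$)
$\left(\left(14889 - -11814\right) + z{\left(-161 \right)}\right) + 30207 = \left(\left(14889 - -11814\right) + \left(18084 + \left(-161\right)^{2} - -44114\right)\right) + 30207 = \left(\left(14889 + 11814\right) + \left(18084 + 25921 + 44114\right)\right) + 30207 = \left(26703 + 88119\right) + 30207 = 114822 + 30207 = 145029$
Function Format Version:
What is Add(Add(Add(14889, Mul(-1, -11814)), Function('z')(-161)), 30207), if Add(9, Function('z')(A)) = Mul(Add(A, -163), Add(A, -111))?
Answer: 145029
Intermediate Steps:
Function('z')(A) = Add(-9, Mul(Add(-163, A), Add(-111, A))) (Function('z')(A) = Add(-9, Mul(Add(A, -163), Add(A, -111))) = Add(-9, Mul(Add(-163, A), Add(-111, A))))
Add(Add(Add(14889, Mul(-1, -11814)), Function('z')(-161)), 30207) = Add(Add(Add(14889, Mul(-1, -11814)), Add(18084, Pow(-161, 2), Mul(-274, -161))), 30207) = Add(Add(Add(14889, 11814), Add(18084, 25921, 44114)), 30207) = Add(Add(26703, 88119), 30207) = Add(114822, 30207) = 145029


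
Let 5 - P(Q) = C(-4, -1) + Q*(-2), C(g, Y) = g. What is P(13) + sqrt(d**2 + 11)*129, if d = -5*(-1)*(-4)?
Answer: 35 + 129*sqrt(411) ≈ 2650.2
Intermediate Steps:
d = -20 (d = 5*(-4) = -20)
P(Q) = 9 + 2*Q (P(Q) = 5 - (-4 + Q*(-2)) = 5 - (-4 - 2*Q) = 5 + (4 + 2*Q) = 9 + 2*Q)
P(13) + sqrt(d**2 + 11)*129 = (9 + 2*13) + sqrt((-20)**2 + 11)*129 = (9 + 26) + sqrt(400 + 11)*129 = 35 + sqrt(411)*129 = 35 + 129*sqrt(411)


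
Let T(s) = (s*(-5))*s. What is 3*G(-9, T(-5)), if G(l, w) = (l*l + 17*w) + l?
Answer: -6159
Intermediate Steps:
T(s) = -5*s² (T(s) = (-5*s)*s = -5*s²)
G(l, w) = l + l² + 17*w (G(l, w) = (l² + 17*w) + l = l + l² + 17*w)
3*G(-9, T(-5)) = 3*(-9 + (-9)² + 17*(-5*(-5)²)) = 3*(-9 + 81 + 17*(-5*25)) = 3*(-9 + 81 + 17*(-125)) = 3*(-9 + 81 - 2125) = 3*(-2053) = -6159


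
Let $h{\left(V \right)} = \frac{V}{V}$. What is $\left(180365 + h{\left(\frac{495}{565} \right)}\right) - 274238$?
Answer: $-93872$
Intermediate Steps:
$h{\left(V \right)} = 1$
$\left(180365 + h{\left(\frac{495}{565} \right)}\right) - 274238 = \left(180365 + 1\right) - 274238 = 180366 - 274238 = -93872$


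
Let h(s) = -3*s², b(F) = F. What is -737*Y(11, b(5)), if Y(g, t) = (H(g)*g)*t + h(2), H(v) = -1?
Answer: 49379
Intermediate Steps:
Y(g, t) = -12 - g*t (Y(g, t) = (-g)*t - 3*2² = -g*t - 3*4 = -g*t - 12 = -12 - g*t)
-737*Y(11, b(5)) = -737*(-12 - 1*11*5) = -737*(-12 - 55) = -737*(-67) = 49379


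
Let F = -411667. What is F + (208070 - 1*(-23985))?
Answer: -179612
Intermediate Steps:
F + (208070 - 1*(-23985)) = -411667 + (208070 - 1*(-23985)) = -411667 + (208070 + 23985) = -411667 + 232055 = -179612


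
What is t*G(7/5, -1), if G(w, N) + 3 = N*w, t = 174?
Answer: -3828/5 ≈ -765.60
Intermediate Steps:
G(w, N) = -3 + N*w
t*G(7/5, -1) = 174*(-3 - 7/5) = 174*(-22/5) = -3828/5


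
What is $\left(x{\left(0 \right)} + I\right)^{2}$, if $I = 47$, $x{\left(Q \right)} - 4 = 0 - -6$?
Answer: $3249$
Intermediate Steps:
$x{\left(Q \right)} = 10$ ($x{\left(Q \right)} = 4 + \left(0 - -6\right) = 4 + \left(0 + 6\right) = 4 + 6 = 10$)
$\left(x{\left(0 \right)} + I\right)^{2} = \left(10 + 47\right)^{2} = 57^{2} = 3249$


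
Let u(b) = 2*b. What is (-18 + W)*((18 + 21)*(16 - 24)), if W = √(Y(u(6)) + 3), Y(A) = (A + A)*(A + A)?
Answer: 5616 - 312*√579 ≈ -1891.5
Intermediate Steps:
Y(A) = 4*A² (Y(A) = (2*A)*(2*A) = 4*A²)
W = √579 (W = √(4*(2*6)² + 3) = √(4*12² + 3) = √(4*144 + 3) = √(576 + 3) = √579 ≈ 24.062)
(-18 + W)*((18 + 21)*(16 - 24)) = (-18 + √579)*((18 + 21)*(16 - 24)) = (-18 + √579)*(39*(-8)) = (-18 + √579)*(-312) = 5616 - 312*√579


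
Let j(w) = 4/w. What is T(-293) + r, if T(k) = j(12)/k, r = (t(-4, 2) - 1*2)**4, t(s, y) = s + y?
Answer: 225023/879 ≈ 256.00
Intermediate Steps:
r = 256 (r = ((-4 + 2) - 1*2)**4 = (-2 - 2)**4 = (-4)**4 = 256)
T(k) = 1/(3*k) (T(k) = (4/12)/k = (4*(1/12))/k = 1/(3*k))
T(-293) + r = (1/3)/(-293) + 256 = (1/3)*(-1/293) + 256 = -1/879 + 256 = 225023/879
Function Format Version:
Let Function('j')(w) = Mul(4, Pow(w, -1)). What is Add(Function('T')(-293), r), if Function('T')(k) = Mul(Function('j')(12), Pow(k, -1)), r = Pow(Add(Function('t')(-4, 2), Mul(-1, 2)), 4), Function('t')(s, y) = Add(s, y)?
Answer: Rational(225023, 879) ≈ 256.00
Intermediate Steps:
r = 256 (r = Pow(Add(Add(-4, 2), Mul(-1, 2)), 4) = Pow(Add(-2, -2), 4) = Pow(-4, 4) = 256)
Function('T')(k) = Mul(Rational(1, 3), Pow(k, -1)) (Function('T')(k) = Mul(Mul(4, Pow(12, -1)), Pow(k, -1)) = Mul(Mul(4, Rational(1, 12)), Pow(k, -1)) = Mul(Rational(1, 3), Pow(k, -1)))
Add(Function('T')(-293), r) = Add(Mul(Rational(1, 3), Pow(-293, -1)), 256) = Add(Mul(Rational(1, 3), Rational(-1, 293)), 256) = Add(Rational(-1, 879), 256) = Rational(225023, 879)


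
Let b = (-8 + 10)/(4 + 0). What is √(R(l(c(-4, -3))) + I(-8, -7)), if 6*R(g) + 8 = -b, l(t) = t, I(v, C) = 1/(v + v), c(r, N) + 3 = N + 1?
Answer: I*√213/12 ≈ 1.2162*I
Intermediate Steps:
b = ½ (b = 2/4 = 2*(¼) = ½ ≈ 0.50000)
c(r, N) = -2 + N (c(r, N) = -3 + (N + 1) = -3 + (1 + N) = -2 + N)
I(v, C) = 1/(2*v)
R(g) = -17/12 (R(g) = -4/3 + (-1*½)/6 = -4/3 + (⅙)*(-½) = -4/3 - 1/12 = -17/12)
√(R(l(c(-4, -3))) + I(-8, -7)) = √(-17/12 + (½)/(-8)) = √(-17/12 + (½)*(-⅛)) = √(-17/12 - 1/16) = √(-71/48) = I*√213/12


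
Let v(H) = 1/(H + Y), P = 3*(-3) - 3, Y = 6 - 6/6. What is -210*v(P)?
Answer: 30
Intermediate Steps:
Y = 5 (Y = 6 - 6/6 = 6 - 1*1 = 6 - 1 = 5)
P = -12 (P = -9 - 3 = -12)
v(H) = 1/(5 + H) (v(H) = 1/(H + 5) = 1/(5 + H))
-210*v(P) = -210/(5 - 12) = -210/(-7) = -210*(-⅐) = 30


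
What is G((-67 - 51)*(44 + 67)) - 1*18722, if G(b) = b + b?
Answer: -44918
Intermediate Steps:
G(b) = 2*b
G((-67 - 51)*(44 + 67)) - 1*18722 = 2*((-67 - 51)*(44 + 67)) - 1*18722 = 2*(-118*111) - 18722 = 2*(-13098) - 18722 = -26196 - 18722 = -44918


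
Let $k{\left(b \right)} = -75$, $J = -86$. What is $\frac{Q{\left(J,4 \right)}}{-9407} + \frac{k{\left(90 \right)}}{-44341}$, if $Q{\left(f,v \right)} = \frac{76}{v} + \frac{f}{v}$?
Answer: $\frac{1632755}{834231574} \approx 0.0019572$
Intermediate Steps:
$\frac{Q{\left(J,4 \right)}}{-9407} + \frac{k{\left(90 \right)}}{-44341} = \frac{\frac{1}{4} \left(76 - 86\right)}{-9407} - \frac{75}{-44341} = \frac{1}{4} \left(-10\right) \left(- \frac{1}{9407}\right) - - \frac{75}{44341} = \left(- \frac{5}{2}\right) \left(- \frac{1}{9407}\right) + \frac{75}{44341} = \frac{5}{18814} + \frac{75}{44341} = \frac{1632755}{834231574}$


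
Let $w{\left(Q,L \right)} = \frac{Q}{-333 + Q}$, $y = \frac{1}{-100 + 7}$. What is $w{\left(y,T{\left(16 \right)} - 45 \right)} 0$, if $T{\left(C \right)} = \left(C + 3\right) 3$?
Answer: $0$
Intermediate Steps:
$T{\left(C \right)} = 9 + 3 C$ ($T{\left(C \right)} = \left(3 + C\right) 3 = 9 + 3 C$)
$y = - \frac{1}{93}$ ($y = \frac{1}{-93} = - \frac{1}{93} \approx -0.010753$)
$w{\left(Q,L \right)} = \frac{Q}{-333 + Q}$
$w{\left(y,T{\left(16 \right)} - 45 \right)} 0 = - \frac{1}{93 \left(-333 - \frac{1}{93}\right)} 0 = - \frac{1}{93 \left(- \frac{30970}{93}\right)} 0 = \left(- \frac{1}{93}\right) \left(- \frac{93}{30970}\right) 0 = \frac{1}{30970} \cdot 0 = 0$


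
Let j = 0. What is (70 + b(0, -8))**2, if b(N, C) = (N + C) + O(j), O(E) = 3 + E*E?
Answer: 4225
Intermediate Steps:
O(E) = 3 + E**2
b(N, C) = 3 + C + N (b(N, C) = (N + C) + (3 + 0**2) = (C + N) + (3 + 0) = (C + N) + 3 = 3 + C + N)
(70 + b(0, -8))**2 = (70 + (3 - 8 + 0))**2 = (70 - 5)**2 = 65**2 = 4225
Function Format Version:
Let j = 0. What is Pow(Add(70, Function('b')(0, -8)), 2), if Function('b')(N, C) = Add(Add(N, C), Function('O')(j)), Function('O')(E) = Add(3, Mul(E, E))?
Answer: 4225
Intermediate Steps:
Function('O')(E) = Add(3, Pow(E, 2))
Function('b')(N, C) = Add(3, C, N) (Function('b')(N, C) = Add(Add(N, C), Add(3, Pow(0, 2))) = Add(Add(C, N), Add(3, 0)) = Add(Add(C, N), 3) = Add(3, C, N))
Pow(Add(70, Function('b')(0, -8)), 2) = Pow(Add(70, Add(3, -8, 0)), 2) = Pow(Add(70, -5), 2) = Pow(65, 2) = 4225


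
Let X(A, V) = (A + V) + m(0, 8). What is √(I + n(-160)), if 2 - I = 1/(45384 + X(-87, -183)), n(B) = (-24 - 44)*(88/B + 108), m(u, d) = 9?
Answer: I*√2200116490890/17355 ≈ 85.467*I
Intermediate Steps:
n(B) = -7344 - 5984/B (n(B) = -68*(108 + 88/B) = -7344 - 5984/B)
X(A, V) = 9 + A + V (X(A, V) = (A + V) + 9 = 9 + A + V)
I = 90245/45123 (I = 2 - 1/(45384 + (9 - 87 - 183)) = 2 - 1/(45384 - 261) = 2 - 1/45123 = 90245/45123 ≈ 2.0000)
√(I + n(-160)) = √(90245/45123 + (-7344 - 5984/(-160))) = √(90245/45123 + (-7344 - 5984*(-1/160))) = √(90245/45123 + (-7344 + 187/5)) = √(90245/45123 - 36533/5) = √(-1648027334/225615) = I*√2200116490890/17355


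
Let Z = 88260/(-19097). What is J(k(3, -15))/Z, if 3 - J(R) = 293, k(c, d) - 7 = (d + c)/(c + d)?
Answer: 553813/8826 ≈ 62.748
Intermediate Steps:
k(c, d) = 8 (k(c, d) = 7 + (d + c)/(c + d) = 7 + (c + d)/(c + d) = 7 + 1 = 8)
J(R) = -290 (J(R) = 3 - 1*293 = 3 - 293 = -290)
Z = -88260/19097 (Z = 88260*(-1/19097) = -88260/19097 ≈ -4.6217)
J(k(3, -15))/Z = -290/(-88260/19097) = -290*(-19097/88260) = 553813/8826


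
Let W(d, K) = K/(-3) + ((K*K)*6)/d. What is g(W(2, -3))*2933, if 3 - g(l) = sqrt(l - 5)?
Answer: 8799 - 2933*sqrt(23) ≈ -5267.2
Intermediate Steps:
W(d, K) = -K/3 + 6*K**2/d (W(d, K) = K*(-1/3) + (K**2*6)/d = -K/3 + (6*K**2)/d = -K/3 + 6*K**2/d)
g(l) = 3 - sqrt(-5 + l) (g(l) = 3 - sqrt(l - 5) = 3 - sqrt(-5 + l))
g(W(2, -3))*2933 = (3 - sqrt(-5 + (1/3)*(-3)*(-1*2 + 18*(-3))/2))*2933 = (3 - sqrt(-5 + (1/3)*(-3)*(1/2)*(-2 - 54)))*2933 = (3 - sqrt(-5 + (1/3)*(-3)*(1/2)*(-56)))*2933 = (3 - sqrt(-5 + 28))*2933 = (3 - sqrt(23))*2933 = 8799 - 2933*sqrt(23)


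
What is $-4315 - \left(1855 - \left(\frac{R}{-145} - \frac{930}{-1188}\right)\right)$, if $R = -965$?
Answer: $- \frac{35385431}{5742} \approx -6162.6$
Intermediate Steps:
$-4315 - \left(1855 - \left(\frac{R}{-145} - \frac{930}{-1188}\right)\right) = -4315 - \left(1855 - \left(- \frac{965}{-145} - \frac{930}{-1188}\right)\right) = -4315 - \left(1855 - \left(\left(-965\right) \left(- \frac{1}{145}\right) - - \frac{155}{198}\right)\right) = -4315 - \left(1855 - \left(\frac{193}{29} + \frac{155}{198}\right)\right) = -4315 - \left(1855 - \frac{42709}{5742}\right) = -4315 - \frac{10608701}{5742} = - \frac{35385431}{5742}$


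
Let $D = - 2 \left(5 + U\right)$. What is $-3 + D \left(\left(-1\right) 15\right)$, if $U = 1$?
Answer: $177$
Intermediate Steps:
$D = -12$ ($D = - 2 \left(5 + 1\right) = \left(-2\right) 6 = -12$)
$-3 + D \left(\left(-1\right) 15\right) = -3 - 12 \left(\left(-1\right) 15\right) = -3 - -180 = -3 + 180 = 177$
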